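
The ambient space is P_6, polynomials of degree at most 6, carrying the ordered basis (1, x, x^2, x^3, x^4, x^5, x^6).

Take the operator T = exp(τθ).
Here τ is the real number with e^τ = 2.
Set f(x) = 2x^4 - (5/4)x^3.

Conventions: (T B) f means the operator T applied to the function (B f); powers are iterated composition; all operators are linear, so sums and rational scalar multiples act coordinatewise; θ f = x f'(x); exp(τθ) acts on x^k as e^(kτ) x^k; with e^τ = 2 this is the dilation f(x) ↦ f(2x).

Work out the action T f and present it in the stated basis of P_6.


the result is g(x) = 32x^4 - 10x^3

exp(τθ) x^k = e^(kτ) x^k; with e^τ = 2 this sends x^k to 2^k x^k
x^3 ↦ 8 x^3
x^4 ↦ 16 x^4
applying this coordinatewise to f: exp(τθ) f = 32x^4 - 10x^3


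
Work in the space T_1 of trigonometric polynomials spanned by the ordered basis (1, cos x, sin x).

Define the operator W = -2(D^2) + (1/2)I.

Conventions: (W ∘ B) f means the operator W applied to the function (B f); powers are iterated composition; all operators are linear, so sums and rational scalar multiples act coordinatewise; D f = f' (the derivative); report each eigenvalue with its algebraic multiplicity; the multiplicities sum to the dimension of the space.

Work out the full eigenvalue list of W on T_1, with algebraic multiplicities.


image of 1: 1/2
image of cos x: (5/2)cos x
image of sin x: (5/2)sin x
the matrix is diagonal; its diagonal is (1/2, 5/2, 5/2)
for a triangular matrix the eigenvalues are the diagonal entries, with algebraic multiplicity their repetition count

λ = 1/2 (multiplicity 1), λ = 5/2 (multiplicity 2)


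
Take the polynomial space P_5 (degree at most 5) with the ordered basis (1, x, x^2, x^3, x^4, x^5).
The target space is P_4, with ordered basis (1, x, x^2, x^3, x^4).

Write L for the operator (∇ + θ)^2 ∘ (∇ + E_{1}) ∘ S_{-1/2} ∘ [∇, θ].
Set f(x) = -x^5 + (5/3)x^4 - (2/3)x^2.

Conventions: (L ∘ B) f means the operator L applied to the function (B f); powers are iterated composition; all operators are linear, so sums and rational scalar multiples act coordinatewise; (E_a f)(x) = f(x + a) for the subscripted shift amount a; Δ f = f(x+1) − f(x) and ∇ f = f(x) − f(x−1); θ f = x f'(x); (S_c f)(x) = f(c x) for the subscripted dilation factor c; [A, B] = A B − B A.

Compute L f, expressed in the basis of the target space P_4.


θ f = -5x^5 + (20/3)x^4 - (4/3)x^2
∇ θ f = -25x^4 + (230/3)x^3 - 90x^2 + 49x - 31/3
∇ f = -5x^4 + (50/3)x^3 - 20x^2 + (31/3)x - 2
θ ∇ f = -20x^4 + 50x^3 - 40x^2 + (31/3)x
[∇, θ] f = -5x^4 + (80/3)x^3 - 50x^2 + (116/3)x - 31/3
S_{-1/2} [∇, θ] f = -(5/16)x^4 - (10/3)x^3 - (25/2)x^2 - (58/3)x - 31/3
∇ S_{-1/2} [∇, θ] f = -(5/4)x^3 - (65/8)x^2 - (65/4)x - 473/48
E_{1} S_{-1/2} [∇, θ] f = -(5/16)x^4 - (55/12)x^3 - (195/8)x^2 - (667/12)x - 733/16
(∇ + E_{1}) S_{-1/2} [∇, θ] f = -(5/16)x^4 - (35/6)x^3 - (65/2)x^2 - (431/6)x - 167/3
∇ ((∇ + E_{1}) ∘ S_{-1/2}) [∇, θ] f = -(5/4)x^3 - (125/8)x^2 - (195/4)x - 2153/48
θ ((∇ + E_{1}) ∘ S_{-1/2}) [∇, θ] f = -(5/4)x^4 - (35/2)x^3 - 65x^2 - (431/6)x
(∇ + θ) ((∇ + E_{1}) ∘ S_{-1/2}) [∇, θ] f = -(5/4)x^4 - (75/4)x^3 - (645/8)x^2 - (1447/12)x - 2153/48
∇ (∇ + θ) ((∇ + E_{1}) ∘ S_{-1/2}) [∇, θ] f = -5x^3 - (195/4)x^2 - 110x - 1379/24
θ (∇ + θ) ((∇ + E_{1}) ∘ S_{-1/2}) [∇, θ] f = -5x^4 - (225/4)x^3 - (645/4)x^2 - (1447/12)x
(∇ + θ) (∇ + θ) ((∇ + E_{1}) ∘ S_{-1/2}) [∇, θ] f = -5x^4 - (245/4)x^3 - 210x^2 - (2767/12)x - 1379/24

g(x) = -5x^4 - (245/4)x^3 - 210x^2 - (2767/12)x - 1379/24


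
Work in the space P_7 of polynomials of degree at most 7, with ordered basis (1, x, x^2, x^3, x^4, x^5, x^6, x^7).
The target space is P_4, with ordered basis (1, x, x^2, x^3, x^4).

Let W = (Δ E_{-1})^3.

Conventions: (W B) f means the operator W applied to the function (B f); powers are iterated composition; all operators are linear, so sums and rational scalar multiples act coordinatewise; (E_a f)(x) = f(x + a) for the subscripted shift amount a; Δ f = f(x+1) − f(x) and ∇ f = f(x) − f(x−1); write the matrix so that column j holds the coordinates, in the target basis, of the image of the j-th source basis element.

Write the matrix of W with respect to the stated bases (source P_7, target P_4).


image of 1: 0
image of x: 0
image of x^2: 0
image of x^3: 6
image of x^4: 24x - 36
image of x^5: 60x^2 - 180x + 150
image of x^6: 120x^3 - 540x^2 + 900x - 540
image of x^7: 210x^4 - 1260x^3 + 3150x^2 - 3780x + 1806
each image's coordinates form column j of the matrix

the matrix is [[0, 0, 0, 6, -36, 150, -540, 1806]; [0, 0, 0, 0, 24, -180, 900, -3780]; [0, 0, 0, 0, 0, 60, -540, 3150]; [0, 0, 0, 0, 0, 0, 120, -1260]; [0, 0, 0, 0, 0, 0, 0, 210]] (rows listed top to bottom)


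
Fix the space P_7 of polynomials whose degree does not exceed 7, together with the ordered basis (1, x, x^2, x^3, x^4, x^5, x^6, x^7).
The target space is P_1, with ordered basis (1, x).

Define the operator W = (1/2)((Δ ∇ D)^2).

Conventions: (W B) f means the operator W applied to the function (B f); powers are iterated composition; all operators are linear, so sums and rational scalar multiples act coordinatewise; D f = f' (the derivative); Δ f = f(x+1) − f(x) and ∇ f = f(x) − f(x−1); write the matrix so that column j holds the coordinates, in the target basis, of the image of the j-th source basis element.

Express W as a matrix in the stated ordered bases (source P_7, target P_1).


image of 1: 0
image of x: 0
image of x^2: 0
image of x^3: 0
image of x^4: 0
image of x^5: 0
image of x^6: 360
image of x^7: 2520x
each image's coordinates form column j of the matrix

the matrix is [[0, 0, 0, 0, 0, 0, 360, 0]; [0, 0, 0, 0, 0, 0, 0, 2520]] (rows listed top to bottom)


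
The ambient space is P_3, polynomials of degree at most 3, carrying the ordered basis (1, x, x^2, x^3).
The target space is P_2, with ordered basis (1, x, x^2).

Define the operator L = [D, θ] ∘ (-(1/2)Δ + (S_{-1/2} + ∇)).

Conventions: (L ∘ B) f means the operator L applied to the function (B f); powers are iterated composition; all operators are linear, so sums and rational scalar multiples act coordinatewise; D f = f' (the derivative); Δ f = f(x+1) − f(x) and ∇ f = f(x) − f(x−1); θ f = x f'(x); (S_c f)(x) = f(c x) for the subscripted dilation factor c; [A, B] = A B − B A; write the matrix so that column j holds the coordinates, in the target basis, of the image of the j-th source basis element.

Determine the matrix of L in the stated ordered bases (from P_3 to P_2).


image of 1: 0
image of x: -1/2
image of x^2: (1/2)x + 1
image of x^3: -(3/8)x^2 + 3x - 9/2
each image's coordinates form column j of the matrix

the matrix is [[0, -1/2, 1, -9/2]; [0, 0, 1/2, 3]; [0, 0, 0, -3/8]] (rows listed top to bottom)


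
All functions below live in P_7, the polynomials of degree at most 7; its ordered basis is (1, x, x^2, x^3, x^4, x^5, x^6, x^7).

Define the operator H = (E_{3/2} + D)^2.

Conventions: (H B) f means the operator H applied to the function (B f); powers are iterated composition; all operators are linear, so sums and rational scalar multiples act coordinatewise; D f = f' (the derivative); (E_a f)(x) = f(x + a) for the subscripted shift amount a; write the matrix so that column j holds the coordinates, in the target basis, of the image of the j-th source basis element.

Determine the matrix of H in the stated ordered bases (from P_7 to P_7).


the matrix is [[1, 5, 17, 81/2, 108, 2349/8, 6561/8, 75087/32]; [0, 1, 10, 51, 162, 540, 7047/4, 45927/8]; [0, 0, 1, 15, 102, 405, 1620, 49329/8]; [0, 0, 0, 1, 20, 170, 810, 3780]; [0, 0, 0, 0, 1, 25, 255, 2835/2]; [0, 0, 0, 0, 0, 1, 30, 357]; [0, 0, 0, 0, 0, 0, 1, 35]; [0, 0, 0, 0, 0, 0, 0, 1]] (rows listed top to bottom)

image of 1: 1
image of x: x + 5
image of x^2: x^2 + 10x + 17
image of x^3: x^3 + 15x^2 + 51x + 81/2
image of x^4: x^4 + 20x^3 + 102x^2 + 162x + 108
image of x^5: x^5 + 25x^4 + 170x^3 + 405x^2 + 540x + 2349/8
image of x^6: x^6 + 30x^5 + 255x^4 + 810x^3 + 1620x^2 + (7047/4)x + 6561/8
image of x^7: x^7 + 35x^6 + 357x^5 + (2835/2)x^4 + 3780x^3 + (49329/8)x^2 + (45927/8)x + 75087/32
each image's coordinates form column j of the matrix


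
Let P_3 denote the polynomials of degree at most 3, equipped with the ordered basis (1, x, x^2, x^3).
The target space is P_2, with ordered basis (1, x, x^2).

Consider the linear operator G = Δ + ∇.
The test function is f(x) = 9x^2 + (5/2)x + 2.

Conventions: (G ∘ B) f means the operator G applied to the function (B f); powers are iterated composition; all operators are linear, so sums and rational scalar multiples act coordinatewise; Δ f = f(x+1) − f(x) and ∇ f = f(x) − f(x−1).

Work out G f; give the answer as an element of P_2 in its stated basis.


g(x) = 36x + 5

Δ f = 18x + 23/2
∇ f = 18x - 13/2
(Δ + ∇) f = 36x + 5


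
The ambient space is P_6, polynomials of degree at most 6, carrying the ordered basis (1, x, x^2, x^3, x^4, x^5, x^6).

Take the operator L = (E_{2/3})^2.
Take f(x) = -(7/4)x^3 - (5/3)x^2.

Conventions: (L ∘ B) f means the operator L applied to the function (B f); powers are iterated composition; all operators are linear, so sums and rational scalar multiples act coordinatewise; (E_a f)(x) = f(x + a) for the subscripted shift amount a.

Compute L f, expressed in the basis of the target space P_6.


E_{2/3} f = -(7/4)x^3 - (31/6)x^2 - (41/9)x - 34/27
E_{2/3} E_{2/3} f = -(7/4)x^3 - (26/3)x^2 - (124/9)x - 64/9

the result is g(x) = -(7/4)x^3 - (26/3)x^2 - (124/9)x - 64/9


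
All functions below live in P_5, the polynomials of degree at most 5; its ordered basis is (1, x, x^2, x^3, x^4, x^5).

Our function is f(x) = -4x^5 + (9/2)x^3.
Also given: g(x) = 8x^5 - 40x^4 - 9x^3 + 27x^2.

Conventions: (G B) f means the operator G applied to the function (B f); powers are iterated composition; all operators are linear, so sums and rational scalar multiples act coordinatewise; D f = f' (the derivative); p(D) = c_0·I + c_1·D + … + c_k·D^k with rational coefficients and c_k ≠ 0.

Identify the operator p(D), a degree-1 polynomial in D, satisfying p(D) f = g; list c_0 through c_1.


D^0 f = -4x^5 + (9/2)x^3
D^1 f = -20x^4 + (27/2)x^2
matching coefficients of g against c_0 f + c_1 Df + … from the top degree down determines the c_i
solution: c_0 = -2, c_1 = 2

c_0 = -2, c_1 = 2


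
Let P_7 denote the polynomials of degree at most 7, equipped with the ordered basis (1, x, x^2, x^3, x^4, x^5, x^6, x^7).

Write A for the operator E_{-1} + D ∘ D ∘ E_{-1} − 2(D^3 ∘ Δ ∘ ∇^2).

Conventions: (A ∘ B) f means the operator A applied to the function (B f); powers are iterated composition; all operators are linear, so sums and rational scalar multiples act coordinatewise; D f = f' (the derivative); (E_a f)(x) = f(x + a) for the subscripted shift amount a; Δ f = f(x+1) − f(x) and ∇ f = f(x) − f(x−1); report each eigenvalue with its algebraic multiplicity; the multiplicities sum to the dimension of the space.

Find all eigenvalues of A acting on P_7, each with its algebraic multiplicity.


λ = 1 (multiplicity 8)

image of 1: 1
image of x: x - 1
image of x^2: x^2 - 2x + 3
image of x^3: x^3 - 3x^2 + 9x - 7
image of x^4: x^4 - 4x^3 + 18x^2 - 28x + 13
image of x^5: x^5 - 5x^4 + 30x^3 - 70x^2 + 65x - 21
image of x^6: x^6 - 6x^5 + 45x^4 - 140x^3 + 195x^2 - 126x - 1409
image of x^7: x^7 - 7x^6 + 63x^5 - 245x^4 + 455x^3 - 441x^2 - 9863x + 4997
the matrix is upper triangular; its diagonal is (1, 1, 1, 1, 1, 1, 1, 1)
for a triangular matrix the eigenvalues are the diagonal entries, with algebraic multiplicity their repetition count


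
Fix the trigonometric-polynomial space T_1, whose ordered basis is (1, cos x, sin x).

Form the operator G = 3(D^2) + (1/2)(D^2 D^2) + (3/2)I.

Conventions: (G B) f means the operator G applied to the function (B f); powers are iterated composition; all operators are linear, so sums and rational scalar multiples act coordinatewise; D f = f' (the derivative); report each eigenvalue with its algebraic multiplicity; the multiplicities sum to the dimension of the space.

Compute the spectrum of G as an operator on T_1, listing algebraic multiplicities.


λ = -1 (multiplicity 2), λ = 3/2 (multiplicity 1)

image of 1: 3/2
image of cos x: -cos x
image of sin x: -sin x
the matrix is diagonal; its diagonal is (3/2, -1, -1)
for a triangular matrix the eigenvalues are the diagonal entries, with algebraic multiplicity their repetition count


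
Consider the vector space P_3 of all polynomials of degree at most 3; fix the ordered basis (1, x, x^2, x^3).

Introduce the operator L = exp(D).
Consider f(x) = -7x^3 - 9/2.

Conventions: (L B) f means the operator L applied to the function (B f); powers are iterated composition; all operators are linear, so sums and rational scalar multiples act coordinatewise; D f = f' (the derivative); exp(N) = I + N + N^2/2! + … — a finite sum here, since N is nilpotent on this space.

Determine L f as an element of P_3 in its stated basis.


the image equals g(x) = -7x^3 - 21x^2 - 21x - 23/2

order-1 term: -21x^2
order-2 term: -21x
order-3 term: -7
the series for exp(D) f terminates at order 3
exp(D) f = -7x^3 - 21x^2 - 21x - 23/2


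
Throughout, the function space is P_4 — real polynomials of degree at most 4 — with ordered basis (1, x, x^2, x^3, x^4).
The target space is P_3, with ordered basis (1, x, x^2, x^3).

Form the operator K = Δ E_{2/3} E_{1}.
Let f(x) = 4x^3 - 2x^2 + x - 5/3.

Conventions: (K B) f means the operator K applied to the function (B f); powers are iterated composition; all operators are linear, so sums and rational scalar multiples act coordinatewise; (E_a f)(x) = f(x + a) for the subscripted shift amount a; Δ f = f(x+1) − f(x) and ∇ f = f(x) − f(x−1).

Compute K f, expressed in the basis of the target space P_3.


g(x) = 12x^2 + 48x + 149/3

E_{1} f = 4x^3 + 10x^2 + 9x + 4/3
E_{2/3} E_{1} f = 4x^3 + 18x^2 + (83/3)x + 350/27
Δ (E_{2/3} E_{1}) f = 12x^2 + 48x + 149/3


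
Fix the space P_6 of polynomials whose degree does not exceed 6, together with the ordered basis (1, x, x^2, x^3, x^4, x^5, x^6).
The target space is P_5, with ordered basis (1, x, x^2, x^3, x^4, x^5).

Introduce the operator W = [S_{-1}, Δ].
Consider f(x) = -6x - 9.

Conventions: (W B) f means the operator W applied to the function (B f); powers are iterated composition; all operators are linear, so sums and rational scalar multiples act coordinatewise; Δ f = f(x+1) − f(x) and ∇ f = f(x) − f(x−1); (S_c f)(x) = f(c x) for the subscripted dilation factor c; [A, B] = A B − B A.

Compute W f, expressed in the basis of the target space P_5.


the result is g(x) = -12

Δ f = -6
S_{-1} Δ f = -6
S_{-1} f = 6x - 9
Δ S_{-1} f = 6
[S_{-1}, Δ] f = -12


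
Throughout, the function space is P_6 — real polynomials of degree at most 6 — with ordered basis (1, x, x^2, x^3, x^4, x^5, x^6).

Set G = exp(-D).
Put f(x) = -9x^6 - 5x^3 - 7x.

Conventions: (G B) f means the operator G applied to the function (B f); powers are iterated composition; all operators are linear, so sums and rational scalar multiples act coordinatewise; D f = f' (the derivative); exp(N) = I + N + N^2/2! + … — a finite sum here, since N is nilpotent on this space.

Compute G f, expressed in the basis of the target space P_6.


the result is g(x) = -9x^6 + 54x^5 - 135x^4 + 175x^3 - 120x^2 + 32x + 3

order-1 term: 54x^5 + 15x^2 + 7
order-2 term: -135x^4 - 15x
order-3 term: 180x^3 + 5
order-4 term: -135x^2
order-5 term: 54x
order-6 term: -9
the series for exp(-D) f terminates at order 6
exp(-D) f = -9x^6 + 54x^5 - 135x^4 + 175x^3 - 120x^2 + 32x + 3


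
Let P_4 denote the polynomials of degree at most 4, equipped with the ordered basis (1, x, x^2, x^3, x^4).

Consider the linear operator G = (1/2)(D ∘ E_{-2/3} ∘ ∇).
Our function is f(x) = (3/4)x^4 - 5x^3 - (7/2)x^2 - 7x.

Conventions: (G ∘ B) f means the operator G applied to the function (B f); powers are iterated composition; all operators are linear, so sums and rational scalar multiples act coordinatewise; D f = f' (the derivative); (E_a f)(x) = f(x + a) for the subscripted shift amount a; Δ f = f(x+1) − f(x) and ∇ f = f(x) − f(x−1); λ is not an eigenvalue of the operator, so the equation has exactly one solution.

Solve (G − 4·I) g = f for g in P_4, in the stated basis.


the result is g(x) = -(3/16)x^4 + (5/4)x^3 + (19/32)x^2 + (107/32)x - 173/128

write g with unknown coordinates in the stated basis and equate coefficients in (G − 4·I) g = f
solving from the highest basis element down gives g = -(3/16)x^4 + (5/4)x^3 + (19/32)x^2 + (107/32)x - 173/128
check: G g = -(9/8)x^2 + (51/8)x - 173/32
so G g − 4·g = (3/4)x^4 - 5x^3 - (7/2)x^2 - 7x = f ✓


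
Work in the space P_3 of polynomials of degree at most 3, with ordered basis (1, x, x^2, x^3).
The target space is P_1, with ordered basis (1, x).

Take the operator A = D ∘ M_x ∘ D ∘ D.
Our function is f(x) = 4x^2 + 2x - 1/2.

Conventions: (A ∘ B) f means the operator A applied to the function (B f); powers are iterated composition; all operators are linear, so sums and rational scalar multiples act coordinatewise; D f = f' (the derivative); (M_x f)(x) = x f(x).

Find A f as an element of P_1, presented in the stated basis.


D f = 8x + 2
D D f = 8
M_x (D ∘ D) f = 8x
D M_x (D ∘ D) f = 8

g(x) = 8


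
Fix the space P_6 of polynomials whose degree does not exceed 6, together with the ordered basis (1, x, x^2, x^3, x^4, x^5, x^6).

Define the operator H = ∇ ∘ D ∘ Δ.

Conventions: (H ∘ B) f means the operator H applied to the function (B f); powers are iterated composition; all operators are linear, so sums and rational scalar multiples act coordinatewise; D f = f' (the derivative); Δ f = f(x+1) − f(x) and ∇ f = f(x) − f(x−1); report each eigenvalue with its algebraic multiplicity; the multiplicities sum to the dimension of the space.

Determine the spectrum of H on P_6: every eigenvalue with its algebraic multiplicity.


λ = 0 (multiplicity 7)

image of 1: 0
image of x: 0
image of x^2: 0
image of x^3: 6
image of x^4: 24x
image of x^5: 60x^2 + 10
image of x^6: 120x^3 + 60x
the matrix is upper triangular; its diagonal is (0, 0, 0, 0, 0, 0, 0)
for a triangular matrix the eigenvalues are the diagonal entries, with algebraic multiplicity their repetition count


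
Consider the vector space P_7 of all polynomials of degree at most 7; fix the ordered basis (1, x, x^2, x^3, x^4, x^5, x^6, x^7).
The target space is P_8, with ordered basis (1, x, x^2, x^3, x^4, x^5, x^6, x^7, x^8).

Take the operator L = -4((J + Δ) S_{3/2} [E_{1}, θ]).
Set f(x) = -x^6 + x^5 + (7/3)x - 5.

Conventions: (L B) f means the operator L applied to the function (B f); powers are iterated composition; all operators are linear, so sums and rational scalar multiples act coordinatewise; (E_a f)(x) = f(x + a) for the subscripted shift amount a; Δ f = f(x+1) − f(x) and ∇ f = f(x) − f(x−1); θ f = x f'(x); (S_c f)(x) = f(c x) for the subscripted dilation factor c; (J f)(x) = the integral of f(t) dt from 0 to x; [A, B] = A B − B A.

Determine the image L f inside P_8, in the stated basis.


the image equals g(x) = (243/8)x^6 + (405/4)x^5 + (4185/4)x^4 + (7875/2)x^3 + 6510x^2 + (61091/12)x + 3117/2

θ f = -6x^6 + 5x^5 + (7/3)x
E_{1} θ f = -6x^6 - 31x^5 - 65x^4 - 70x^3 - 40x^2 - (26/3)x + 4/3
E_{1} f = -x^6 - 5x^5 - 10x^4 - 10x^3 - 5x^2 + (4/3)x - 8/3
θ E_{1} f = -6x^6 - 25x^5 - 40x^4 - 30x^3 - 10x^2 + (4/3)x
[E_{1}, θ] f = -6x^5 - 25x^4 - 40x^3 - 30x^2 - 10x + 4/3
S_{3/2} [E_{1}, θ] f = -(729/16)x^5 - (2025/16)x^4 - 135x^3 - (135/2)x^2 - 15x + 4/3
J S_{3/2} [E_{1}, θ] f = -(243/32)x^6 - (405/16)x^5 - (135/4)x^4 - (45/2)x^3 - (15/2)x^2 + (4/3)x
Δ S_{3/2} [E_{1}, θ] f = -(3645/16)x^4 - (7695/8)x^3 - 1620x^2 - (20385/16)x - 3117/8
(J + Δ) S_{3/2} [E_{1}, θ] f = -(243/32)x^6 - (405/16)x^5 - (4185/16)x^4 - (7875/8)x^3 - (3255/2)x^2 - (61091/48)x - 3117/8
(-4((J + Δ) S_{3/2} [E_{1}, θ])) f = (243/8)x^6 + (405/4)x^5 + (4185/4)x^4 + (7875/2)x^3 + 6510x^2 + (61091/12)x + 3117/2


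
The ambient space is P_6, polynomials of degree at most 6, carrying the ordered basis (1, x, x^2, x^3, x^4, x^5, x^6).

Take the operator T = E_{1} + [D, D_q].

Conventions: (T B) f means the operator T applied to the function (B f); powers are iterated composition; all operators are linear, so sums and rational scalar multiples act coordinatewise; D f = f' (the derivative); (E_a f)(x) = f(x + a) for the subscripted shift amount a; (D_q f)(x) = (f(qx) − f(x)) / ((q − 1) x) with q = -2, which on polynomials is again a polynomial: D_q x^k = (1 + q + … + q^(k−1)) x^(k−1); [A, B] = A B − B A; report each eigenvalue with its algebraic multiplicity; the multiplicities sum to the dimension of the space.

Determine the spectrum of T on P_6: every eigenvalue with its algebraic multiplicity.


λ = 1 (multiplicity 7)

image of 1: 1
image of x: x + 1
image of x^2: x^2 + 2x - 2
image of x^3: x^3 + 3x^2 + 12x + 1
image of x^4: x^4 + 4x^3 - 21x^2 + 4x + 1
image of x^5: x^5 + 5x^4 + 79x^3 + 10x^2 + 5x + 1
image of x^6: x^6 + 6x^5 - 156x^4 + 20x^3 + 15x^2 + 6x + 1
the matrix is upper triangular; its diagonal is (1, 1, 1, 1, 1, 1, 1)
for a triangular matrix the eigenvalues are the diagonal entries, with algebraic multiplicity their repetition count


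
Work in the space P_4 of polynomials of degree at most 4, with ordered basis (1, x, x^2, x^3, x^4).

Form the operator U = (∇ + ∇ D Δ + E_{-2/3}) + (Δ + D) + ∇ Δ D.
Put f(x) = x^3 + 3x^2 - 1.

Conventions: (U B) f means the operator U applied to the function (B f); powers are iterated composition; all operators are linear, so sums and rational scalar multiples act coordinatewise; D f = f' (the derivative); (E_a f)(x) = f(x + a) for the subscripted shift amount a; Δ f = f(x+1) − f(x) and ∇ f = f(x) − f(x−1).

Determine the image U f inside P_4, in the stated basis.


∇ f = 3x^2 + 3x - 2
Δ f = 3x^2 + 9x + 4
D Δ f = 6x + 9
∇ D Δ f = 6
E_{-2/3} f = x^3 + x^2 - (8/3)x + 1/27
(∇ + ∇ D Δ + E_{-2/3}) f = x^3 + 4x^2 + (1/3)x + 109/27
Δ f = 3x^2 + 9x + 4
D f = 3x^2 + 6x
(Δ + D) f = 6x^2 + 15x + 4
D f = 3x^2 + 6x
Δ D f = 6x + 9
∇ Δ D f = 6
((∇ + ∇ D Δ + E_{-2/3}) + (Δ + D) + ∇ Δ D) f = x^3 + 10x^2 + (46/3)x + 379/27

g(x) = x^3 + 10x^2 + (46/3)x + 379/27


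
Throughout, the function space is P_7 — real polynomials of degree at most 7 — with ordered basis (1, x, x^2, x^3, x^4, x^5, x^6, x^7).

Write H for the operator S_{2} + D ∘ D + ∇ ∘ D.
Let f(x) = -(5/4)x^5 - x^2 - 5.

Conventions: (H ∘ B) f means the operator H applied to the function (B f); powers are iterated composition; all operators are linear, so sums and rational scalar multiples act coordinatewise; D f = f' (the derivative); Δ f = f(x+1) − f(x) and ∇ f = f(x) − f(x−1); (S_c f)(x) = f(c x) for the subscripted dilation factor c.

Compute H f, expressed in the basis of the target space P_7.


the image equals g(x) = -40x^5 - 50x^3 + (67/2)x^2 - 25x - 11/4

S_{2} f = -40x^5 - 4x^2 - 5
D f = -(25/4)x^4 - 2x
D D f = -25x^3 - 2
D f = -(25/4)x^4 - 2x
∇ D f = -25x^3 + (75/2)x^2 - 25x + 17/4
(S_{2} + D ∘ D + ∇ ∘ D) f = -40x^5 - 50x^3 + (67/2)x^2 - 25x - 11/4


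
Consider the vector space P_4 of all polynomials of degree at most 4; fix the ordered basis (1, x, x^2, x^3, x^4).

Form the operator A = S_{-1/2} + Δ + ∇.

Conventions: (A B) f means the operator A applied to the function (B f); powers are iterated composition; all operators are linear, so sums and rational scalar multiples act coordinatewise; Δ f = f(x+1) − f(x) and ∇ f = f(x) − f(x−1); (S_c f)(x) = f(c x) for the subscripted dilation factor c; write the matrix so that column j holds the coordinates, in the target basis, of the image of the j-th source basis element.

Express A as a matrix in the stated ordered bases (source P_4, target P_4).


the matrix is [[1, 2, 0, 2, 0]; [0, -1/2, 4, 0, 8]; [0, 0, 1/4, 6, 0]; [0, 0, 0, -1/8, 8]; [0, 0, 0, 0, 1/16]] (rows listed top to bottom)

image of 1: 1
image of x: -(1/2)x + 2
image of x^2: (1/4)x^2 + 4x
image of x^3: -(1/8)x^3 + 6x^2 + 2
image of x^4: (1/16)x^4 + 8x^3 + 8x
each image's coordinates form column j of the matrix


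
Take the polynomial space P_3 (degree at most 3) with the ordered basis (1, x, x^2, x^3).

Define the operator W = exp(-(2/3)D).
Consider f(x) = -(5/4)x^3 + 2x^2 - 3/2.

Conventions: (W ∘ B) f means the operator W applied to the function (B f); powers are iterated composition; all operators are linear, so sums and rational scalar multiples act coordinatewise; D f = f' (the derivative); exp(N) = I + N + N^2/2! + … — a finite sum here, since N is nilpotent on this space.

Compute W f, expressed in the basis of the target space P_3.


order-1 term: (5/2)x^2 - (8/3)x
order-2 term: -(5/3)x + 8/9
order-3 term: 10/27
the series for exp(-(2/3)D) f terminates at order 3
exp(-(2/3)D) f = -(5/4)x^3 + (9/2)x^2 - (13/3)x - 13/54

the result is g(x) = -(5/4)x^3 + (9/2)x^2 - (13/3)x - 13/54


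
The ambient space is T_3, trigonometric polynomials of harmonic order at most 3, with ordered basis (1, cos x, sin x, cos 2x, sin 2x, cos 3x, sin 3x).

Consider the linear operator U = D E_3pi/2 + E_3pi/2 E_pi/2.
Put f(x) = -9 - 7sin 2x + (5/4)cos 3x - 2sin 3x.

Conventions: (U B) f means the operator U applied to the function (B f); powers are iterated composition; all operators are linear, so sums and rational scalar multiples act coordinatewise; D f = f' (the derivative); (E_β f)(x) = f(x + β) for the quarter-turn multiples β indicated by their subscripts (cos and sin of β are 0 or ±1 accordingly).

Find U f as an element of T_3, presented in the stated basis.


E_3pi/2 f = -9 + 7sin 2x - 2cos 3x - (5/4)sin 3x
D E_3pi/2 f = 14cos 2x - (15/4)cos 3x + 6sin 3x
E_pi/2 f = -9 + 7sin 2x + 2cos 3x + (5/4)sin 3x
E_3pi/2 E_pi/2 f = -9 - 7sin 2x + (5/4)cos 3x - 2sin 3x
(D E_3pi/2 + E_3pi/2 E_pi/2) f = -9 + 14cos 2x - 7sin 2x - (5/2)cos 3x + 4sin 3x

g(x) = -9 + 14cos 2x - 7sin 2x - (5/2)cos 3x + 4sin 3x


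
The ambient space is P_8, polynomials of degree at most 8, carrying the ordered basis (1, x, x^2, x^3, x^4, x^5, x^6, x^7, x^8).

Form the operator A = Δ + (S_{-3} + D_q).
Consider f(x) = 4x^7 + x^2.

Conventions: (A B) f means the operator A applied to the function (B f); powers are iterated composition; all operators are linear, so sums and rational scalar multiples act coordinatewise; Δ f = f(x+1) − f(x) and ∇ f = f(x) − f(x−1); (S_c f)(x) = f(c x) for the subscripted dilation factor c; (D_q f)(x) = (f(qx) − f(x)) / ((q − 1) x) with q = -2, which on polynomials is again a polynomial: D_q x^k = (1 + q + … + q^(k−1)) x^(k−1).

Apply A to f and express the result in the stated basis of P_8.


g(x) = -8748x^7 + 200x^6 + 84x^5 + 140x^4 + 140x^3 + 93x^2 + 29x + 5

Δ f = 28x^6 + 84x^5 + 140x^4 + 140x^3 + 84x^2 + 30x + 5
S_{-3} f = -8748x^7 + 9x^2
D_q f = 172x^6 - x
(S_{-3} + D_q) f = -8748x^7 + 172x^6 + 9x^2 - x
(Δ + (S_{-3} + D_q)) f = -8748x^7 + 200x^6 + 84x^5 + 140x^4 + 140x^3 + 93x^2 + 29x + 5


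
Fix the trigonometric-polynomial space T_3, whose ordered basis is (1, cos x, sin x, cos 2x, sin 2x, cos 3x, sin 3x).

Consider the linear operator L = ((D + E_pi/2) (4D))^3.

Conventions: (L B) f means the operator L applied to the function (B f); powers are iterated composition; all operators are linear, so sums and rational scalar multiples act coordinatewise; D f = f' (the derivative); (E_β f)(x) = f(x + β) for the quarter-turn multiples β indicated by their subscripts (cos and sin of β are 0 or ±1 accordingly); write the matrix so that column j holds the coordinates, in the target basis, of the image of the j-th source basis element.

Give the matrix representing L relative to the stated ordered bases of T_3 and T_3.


image of 1: 0
image of cos x: -512cos x
image of sin x: -512sin x
image of cos 2x: -1024cos 2x + 5632sin 2x
image of sin 2x: -5632cos 2x - 1024sin 2x
image of cos 3x: -13824cos 3x
image of sin 3x: -13824sin 3x
each image's coordinates form column j of the matrix

the matrix is [[0, 0, 0, 0, 0, 0, 0]; [0, -512, 0, 0, 0, 0, 0]; [0, 0, -512, 0, 0, 0, 0]; [0, 0, 0, -1024, -5632, 0, 0]; [0, 0, 0, 5632, -1024, 0, 0]; [0, 0, 0, 0, 0, -13824, 0]; [0, 0, 0, 0, 0, 0, -13824]] (rows listed top to bottom)


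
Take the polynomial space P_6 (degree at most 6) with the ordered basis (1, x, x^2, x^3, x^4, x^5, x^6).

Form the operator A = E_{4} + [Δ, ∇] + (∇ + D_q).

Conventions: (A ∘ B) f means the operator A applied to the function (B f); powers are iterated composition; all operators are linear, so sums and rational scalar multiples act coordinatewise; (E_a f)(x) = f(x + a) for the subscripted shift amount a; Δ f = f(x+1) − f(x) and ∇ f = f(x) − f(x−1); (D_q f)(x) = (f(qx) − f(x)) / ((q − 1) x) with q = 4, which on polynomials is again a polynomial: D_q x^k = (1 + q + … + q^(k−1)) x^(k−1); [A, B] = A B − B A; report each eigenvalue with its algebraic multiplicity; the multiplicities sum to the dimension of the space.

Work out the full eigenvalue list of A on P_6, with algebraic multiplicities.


λ = 1 (multiplicity 7)

image of 1: 1
image of x: x + 6
image of x^2: x^2 + 15x + 15
image of x^3: x^3 + 36x^2 + 45x + 65
image of x^4: x^4 + 105x^3 + 90x^2 + 260x + 255
image of x^5: x^5 + 366x^4 + 150x^3 + 650x^2 + 1275x + 1025
image of x^6: x^6 + 1395x^5 + 225x^4 + 1300x^3 + 3825x^2 + 6150x + 4095
the matrix is upper triangular; its diagonal is (1, 1, 1, 1, 1, 1, 1)
for a triangular matrix the eigenvalues are the diagonal entries, with algebraic multiplicity their repetition count


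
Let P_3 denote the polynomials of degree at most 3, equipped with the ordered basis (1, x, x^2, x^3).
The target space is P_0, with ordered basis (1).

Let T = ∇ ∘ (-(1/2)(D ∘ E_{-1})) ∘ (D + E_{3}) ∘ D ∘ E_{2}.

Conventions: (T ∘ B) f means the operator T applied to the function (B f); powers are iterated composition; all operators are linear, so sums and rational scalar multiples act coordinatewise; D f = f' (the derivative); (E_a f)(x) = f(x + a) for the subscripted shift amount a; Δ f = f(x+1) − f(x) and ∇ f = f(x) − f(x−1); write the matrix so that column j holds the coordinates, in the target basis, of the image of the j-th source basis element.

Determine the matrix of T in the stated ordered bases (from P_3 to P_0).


the matrix is [[0, 0, 0, -3]] (rows listed top to bottom)

image of 1: 0
image of x: 0
image of x^2: 0
image of x^3: -3
each image's coordinates form column j of the matrix


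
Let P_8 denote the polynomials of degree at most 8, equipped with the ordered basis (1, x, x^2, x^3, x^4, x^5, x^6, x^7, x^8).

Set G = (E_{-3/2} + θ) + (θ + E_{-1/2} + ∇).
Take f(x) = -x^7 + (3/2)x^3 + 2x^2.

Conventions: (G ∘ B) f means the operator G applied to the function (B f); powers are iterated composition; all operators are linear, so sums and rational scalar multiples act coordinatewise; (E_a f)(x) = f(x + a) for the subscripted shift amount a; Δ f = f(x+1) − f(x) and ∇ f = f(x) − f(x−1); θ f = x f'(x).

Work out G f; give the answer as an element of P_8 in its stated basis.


the result is g(x) = -16x^7 + 7x^6 - (63/2)x^5 + (175/2)x^4 - (1059/8)x^3 + (1173/8)x^2 - (2243/32)x + 491/32

E_{-3/2} f = -x^7 + (21/2)x^6 - (189/4)x^5 + (945/8)x^4 - (2811/16)x^3 + (4951/32)x^2 - (4839/64)x + 2115/128
θ f = -7x^7 + (9/2)x^3 + 4x^2
(E_{-3/2} + θ) f = -8x^7 + (21/2)x^6 - (189/4)x^5 + (945/8)x^4 - (2739/16)x^3 + (5079/32)x^2 - (4839/64)x + 2115/128
θ f = -7x^7 + (9/2)x^3 + 4x^2
E_{-1/2} f = -x^7 + (7/2)x^6 - (21/4)x^5 + (35/8)x^4 - (11/16)x^3 + (13/32)x^2 - (63/64)x + 41/128
∇ f = -7x^6 + 21x^5 - 35x^4 + 35x^3 - (33/2)x^2 + (13/2)x - 3/2
(θ + E_{-1/2} + ∇) f = -8x^7 - (7/2)x^6 + (63/4)x^5 - (245/8)x^4 + (621/16)x^3 - (387/32)x^2 + (353/64)x - 151/128
((E_{-3/2} + θ) + (θ + E_{-1/2} + ∇)) f = -16x^7 + 7x^6 - (63/2)x^5 + (175/2)x^4 - (1059/8)x^3 + (1173/8)x^2 - (2243/32)x + 491/32


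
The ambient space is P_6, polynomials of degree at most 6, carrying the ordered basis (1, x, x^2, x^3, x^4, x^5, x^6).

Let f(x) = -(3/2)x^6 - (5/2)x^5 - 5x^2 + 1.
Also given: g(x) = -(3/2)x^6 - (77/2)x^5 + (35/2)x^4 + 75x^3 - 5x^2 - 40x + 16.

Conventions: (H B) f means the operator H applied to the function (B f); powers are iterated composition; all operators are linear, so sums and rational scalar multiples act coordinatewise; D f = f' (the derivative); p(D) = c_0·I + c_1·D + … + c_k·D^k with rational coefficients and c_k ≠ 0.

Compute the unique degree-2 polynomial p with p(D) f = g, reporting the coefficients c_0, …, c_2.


D^0 f = -(3/2)x^6 - (5/2)x^5 - 5x^2 + 1
D^1 f = -9x^5 - (25/2)x^4 - 10x
D^2 f = -45x^4 - 50x^3 - 10
matching coefficients of g against c_0 f + c_1 Df + … from the top degree down determines the c_i
solution: c_0 = 1, c_1 = 4, c_2 = -3/2

c_0 = 1, c_1 = 4, c_2 = -3/2


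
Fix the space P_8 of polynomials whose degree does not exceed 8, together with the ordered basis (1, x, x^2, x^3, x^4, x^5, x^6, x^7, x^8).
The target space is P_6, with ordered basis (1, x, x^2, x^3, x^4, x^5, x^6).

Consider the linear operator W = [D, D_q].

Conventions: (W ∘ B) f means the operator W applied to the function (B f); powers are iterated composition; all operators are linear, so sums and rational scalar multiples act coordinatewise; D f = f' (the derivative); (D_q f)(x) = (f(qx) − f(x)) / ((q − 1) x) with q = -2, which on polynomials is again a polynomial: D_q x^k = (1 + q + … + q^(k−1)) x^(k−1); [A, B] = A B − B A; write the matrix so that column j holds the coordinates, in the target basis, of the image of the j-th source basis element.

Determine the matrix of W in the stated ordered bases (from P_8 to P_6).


the matrix is [[0, 0, -3, 0, 0, 0, 0, 0, 0]; [0, 0, 0, 9, 0, 0, 0, 0, 0]; [0, 0, 0, 0, -27, 0, 0, 0, 0]; [0, 0, 0, 0, 0, 69, 0, 0, 0]; [0, 0, 0, 0, 0, 0, -171, 0, 0]; [0, 0, 0, 0, 0, 0, 0, 405, 0]; [0, 0, 0, 0, 0, 0, 0, 0, -939]] (rows listed top to bottom)

image of 1: 0
image of x: 0
image of x^2: -3
image of x^3: 9x
image of x^4: -27x^2
image of x^5: 69x^3
image of x^6: -171x^4
image of x^7: 405x^5
image of x^8: -939x^6
each image's coordinates form column j of the matrix


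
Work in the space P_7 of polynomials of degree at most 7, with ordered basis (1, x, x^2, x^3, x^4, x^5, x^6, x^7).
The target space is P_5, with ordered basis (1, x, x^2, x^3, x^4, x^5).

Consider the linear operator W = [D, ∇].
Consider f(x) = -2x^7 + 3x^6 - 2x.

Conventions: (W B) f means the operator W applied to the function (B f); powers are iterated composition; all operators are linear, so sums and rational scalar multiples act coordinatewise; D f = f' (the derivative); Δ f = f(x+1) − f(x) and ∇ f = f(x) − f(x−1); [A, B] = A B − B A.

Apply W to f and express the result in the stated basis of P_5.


∇ f = -14x^6 + 60x^5 - 115x^4 + 130x^3 - 87x^2 + 32x - 7
D ∇ f = -84x^5 + 300x^4 - 460x^3 + 390x^2 - 174x + 32
D f = -14x^6 + 18x^5 - 2
∇ D f = -84x^5 + 300x^4 - 460x^3 + 390x^2 - 174x + 32
[D, ∇] f = 0

g(x) = 0


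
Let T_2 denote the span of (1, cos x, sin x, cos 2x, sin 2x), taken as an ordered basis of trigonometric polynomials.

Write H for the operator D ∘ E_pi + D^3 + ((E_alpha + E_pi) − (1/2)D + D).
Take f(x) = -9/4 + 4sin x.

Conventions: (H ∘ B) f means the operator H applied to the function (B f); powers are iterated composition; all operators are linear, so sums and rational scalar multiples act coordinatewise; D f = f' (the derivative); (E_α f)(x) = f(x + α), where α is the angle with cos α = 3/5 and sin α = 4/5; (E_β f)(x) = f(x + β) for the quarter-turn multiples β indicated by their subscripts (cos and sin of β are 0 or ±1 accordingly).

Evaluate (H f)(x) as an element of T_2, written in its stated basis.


E_pi f = -9/4 - 4sin x
D E_pi f = -4cos x
D f = 4cos x
D D f = -4sin x
D D D f = -4cos x
E_alpha f = -9/4 + (16/5)cos x + (12/5)sin x
E_pi f = -9/4 - 4sin x
(E_alpha + E_pi) f = -9/2 + (16/5)cos x - (8/5)sin x
D f = 4cos x
(-(1/2)D) f = -2cos x
D f = 4cos x
((E_alpha + E_pi) − (1/2)D + D) f = -9/2 + (26/5)cos x - (8/5)sin x
(D ∘ E_pi + D^3 + ((E_alpha + E_pi) − (1/2)D + D)) f = -9/2 - (14/5)cos x - (8/5)sin x

g(x) = -9/2 - (14/5)cos x - (8/5)sin x


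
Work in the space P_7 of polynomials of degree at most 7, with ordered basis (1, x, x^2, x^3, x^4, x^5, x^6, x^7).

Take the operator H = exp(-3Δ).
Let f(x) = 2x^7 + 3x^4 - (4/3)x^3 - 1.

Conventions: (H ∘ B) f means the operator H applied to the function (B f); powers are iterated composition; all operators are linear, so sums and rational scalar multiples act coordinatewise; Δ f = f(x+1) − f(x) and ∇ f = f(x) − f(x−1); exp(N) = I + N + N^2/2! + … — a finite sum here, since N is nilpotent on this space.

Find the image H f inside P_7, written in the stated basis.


g(x) = 2x^7 - 42x^6 + 252x^5 - 207x^4 - (4522/3)x^3 + 1128x^2 + 2670x - 282

order-1 term: -42x^6 - 126x^5 - 210x^4 - 246x^3 - 168x^2 - 66x - 11
order-2 term: 378x^5 + 1890x^4 + 4410x^3 + 5832x^2 + 4194x + 1287
order-3 term: -1890x^4 - 11340x^3 - 28350x^2 - 34344x - 16704
order-4 term: 5670x^3 + 34020x^2 + 73710x + 56943
order-5 term: -10206x^2 - 51030x - 68040
order-6 term: 10206x + 30618
order-7 term: -4374
the series for exp(-3Δ) f terminates at order 7
exp(-3Δ) f = 2x^7 - 42x^6 + 252x^5 - 207x^4 - (4522/3)x^3 + 1128x^2 + 2670x - 282


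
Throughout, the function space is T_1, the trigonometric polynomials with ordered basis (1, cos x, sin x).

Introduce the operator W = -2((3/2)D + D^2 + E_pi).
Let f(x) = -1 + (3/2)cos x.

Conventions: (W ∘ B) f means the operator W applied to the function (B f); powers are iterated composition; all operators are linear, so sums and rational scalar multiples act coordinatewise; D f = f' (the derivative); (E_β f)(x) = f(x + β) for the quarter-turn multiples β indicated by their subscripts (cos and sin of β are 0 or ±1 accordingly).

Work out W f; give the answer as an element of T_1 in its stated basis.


g(x) = 2 + 6cos x + (9/2)sin x

D f = -(3/2)sin x
((3/2)D) f = -(9/4)sin x
D f = -(3/2)sin x
D D f = -(3/2)cos x
E_pi f = -1 - (3/2)cos x
((3/2)D + D^2 + E_pi) f = -1 - 3cos x - (9/4)sin x
(-2((3/2)D + D^2 + E_pi)) f = 2 + 6cos x + (9/2)sin x


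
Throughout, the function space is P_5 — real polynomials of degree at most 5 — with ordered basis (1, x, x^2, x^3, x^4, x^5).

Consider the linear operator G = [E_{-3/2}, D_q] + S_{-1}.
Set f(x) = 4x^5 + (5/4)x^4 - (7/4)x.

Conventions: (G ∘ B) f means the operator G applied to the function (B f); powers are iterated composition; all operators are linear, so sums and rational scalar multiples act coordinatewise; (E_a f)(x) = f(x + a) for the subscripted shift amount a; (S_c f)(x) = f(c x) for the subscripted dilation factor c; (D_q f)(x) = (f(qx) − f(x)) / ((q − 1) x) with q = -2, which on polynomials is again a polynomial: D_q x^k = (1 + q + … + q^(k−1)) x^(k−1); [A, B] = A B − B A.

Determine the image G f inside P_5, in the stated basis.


g(x) = -4x^5 + (5/4)x^4 - 414x^3 + (2997/8)x^2 - (12041/16)x + 5103/32

D_q f = 44x^4 - (25/4)x^3 - 7/4
E_{-3/2} D_q f = 44x^4 - (1081/4)x^3 + (4977/8)x^2 - (10179/16)x + 7747/32
E_{-3/2} f = 4x^5 - (115/4)x^4 + (165/2)x^3 - (945/8)x^2 + (661/8)x - 1371/64
D_q E_{-3/2} f = 44x^4 + (575/4)x^3 + (495/2)x^2 + (945/8)x + 661/8
[E_{-3/2}, D_q] f = -414x^3 + (2997/8)x^2 - (12069/16)x + 5103/32
S_{-1} f = -4x^5 + (5/4)x^4 + (7/4)x
([E_{-3/2}, D_q] + S_{-1}) f = -4x^5 + (5/4)x^4 - 414x^3 + (2997/8)x^2 - (12041/16)x + 5103/32


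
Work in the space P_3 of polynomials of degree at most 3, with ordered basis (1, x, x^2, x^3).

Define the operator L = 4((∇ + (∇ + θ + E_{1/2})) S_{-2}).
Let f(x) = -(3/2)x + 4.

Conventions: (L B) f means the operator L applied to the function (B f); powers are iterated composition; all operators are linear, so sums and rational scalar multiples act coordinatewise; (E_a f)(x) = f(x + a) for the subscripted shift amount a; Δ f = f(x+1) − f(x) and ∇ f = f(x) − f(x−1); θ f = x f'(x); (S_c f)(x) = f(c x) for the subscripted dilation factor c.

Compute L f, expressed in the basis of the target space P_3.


the image equals g(x) = 24x + 46

S_{-2} f = 3x + 4
∇ S_{-2} f = 3
∇ S_{-2} f = 3
θ S_{-2} f = 3x
E_{1/2} S_{-2} f = 3x + 11/2
(∇ + θ + E_{1/2}) S_{-2} f = 6x + 17/2
(∇ + (∇ + θ + E_{1/2})) S_{-2} f = 6x + 23/2
(4((∇ + (∇ + θ + E_{1/2})) S_{-2})) f = 24x + 46
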